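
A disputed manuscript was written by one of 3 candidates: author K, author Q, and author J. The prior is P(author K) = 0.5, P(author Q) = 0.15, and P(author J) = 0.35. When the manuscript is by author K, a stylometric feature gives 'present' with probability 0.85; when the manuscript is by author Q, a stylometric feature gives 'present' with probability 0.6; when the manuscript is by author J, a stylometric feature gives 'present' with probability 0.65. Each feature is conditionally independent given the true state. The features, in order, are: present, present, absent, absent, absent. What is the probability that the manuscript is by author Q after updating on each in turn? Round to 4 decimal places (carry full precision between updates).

After 'present': normaliser = 0.85·0.5000 + 0.6·0.1500 + 0.65·0.3500; P(author K) ≈ 0.5724, P(author Q) ≈ 0.1212, P(author J) ≈ 0.3064
After 'present': normaliser = 0.85·0.5724 + 0.6·0.1212 + 0.65·0.3064; P(author K) ≈ 0.6415, P(author Q) ≈ 0.0959, P(author J) ≈ 0.2626
After 'absent': normaliser = 0.15·0.6415 + 0.4·0.0959 + 0.35·0.2626; P(author K) ≈ 0.4249, P(author Q) ≈ 0.1694, P(author J) ≈ 0.4058
After 'absent': normaliser = 0.15·0.4249 + 0.4·0.1694 + 0.35·0.4058; P(author K) ≈ 0.2330, P(author Q) ≈ 0.2477, P(author J) ≈ 0.5193
After 'absent': normaliser = 0.15·0.2330 + 0.4·0.2477 + 0.35·0.5193; P(author K) ≈ 0.1107, P(author Q) ≈ 0.3137, P(author J) ≈ 0.5756

0.3137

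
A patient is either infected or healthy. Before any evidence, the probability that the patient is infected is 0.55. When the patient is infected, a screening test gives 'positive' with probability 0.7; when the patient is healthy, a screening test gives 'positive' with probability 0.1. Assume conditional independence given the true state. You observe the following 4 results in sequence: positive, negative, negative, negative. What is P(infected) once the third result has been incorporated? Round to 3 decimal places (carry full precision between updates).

After 'positive': P(infected) = 0.7·0.5500 / (0.7·0.5500 + 0.1·0.4500) ≈ 0.8953
After 'negative': P(infected) = 0.3·0.8953 / (0.3·0.8953 + 0.9·0.1047) ≈ 0.7404
After 'negative': P(infected) = 0.3·0.7404 / (0.3·0.7404 + 0.9·0.2596) ≈ 0.4873

0.487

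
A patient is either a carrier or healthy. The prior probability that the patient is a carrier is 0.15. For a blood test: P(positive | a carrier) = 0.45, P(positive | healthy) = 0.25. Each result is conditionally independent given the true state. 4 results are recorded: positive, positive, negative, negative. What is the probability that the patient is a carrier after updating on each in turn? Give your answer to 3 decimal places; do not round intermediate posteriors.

After 'positive': P(carrier) = 0.45·0.1500 / (0.45·0.1500 + 0.25·0.8500) ≈ 0.2411
After 'positive': P(carrier) = 0.45·0.2411 / (0.45·0.2411 + 0.25·0.7589) ≈ 0.3638
After 'negative': P(carrier) = 0.55·0.3638 / (0.55·0.3638 + 0.75·0.6362) ≈ 0.2954
After 'negative': P(carrier) = 0.55·0.2954 / (0.55·0.2954 + 0.75·0.7046) ≈ 0.2352

0.235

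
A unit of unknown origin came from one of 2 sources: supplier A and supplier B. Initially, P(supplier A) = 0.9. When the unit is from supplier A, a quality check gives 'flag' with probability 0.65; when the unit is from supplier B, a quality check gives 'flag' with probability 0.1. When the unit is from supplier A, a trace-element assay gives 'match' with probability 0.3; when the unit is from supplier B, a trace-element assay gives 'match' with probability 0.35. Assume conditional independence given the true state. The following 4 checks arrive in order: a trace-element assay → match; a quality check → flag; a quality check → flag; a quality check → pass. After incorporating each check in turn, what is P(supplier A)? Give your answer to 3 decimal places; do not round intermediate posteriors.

After a trace-element assay='match': P(supplier A) = 0.3·0.9000 / (0.3·0.9000 + 0.35·0.1000) ≈ 0.8852
After a quality check='flag': P(supplier A) = 0.65·0.8852 / (0.65·0.8852 + 0.1·0.1148) ≈ 0.9804
After a quality check='flag': P(supplier A) = 0.65·0.9804 / (0.65·0.9804 + 0.1·0.0196) ≈ 0.9969
After a quality check='pass': P(supplier A) = 0.35·0.9969 / (0.35·0.9969 + 0.9·0.0031) ≈ 0.9922

0.992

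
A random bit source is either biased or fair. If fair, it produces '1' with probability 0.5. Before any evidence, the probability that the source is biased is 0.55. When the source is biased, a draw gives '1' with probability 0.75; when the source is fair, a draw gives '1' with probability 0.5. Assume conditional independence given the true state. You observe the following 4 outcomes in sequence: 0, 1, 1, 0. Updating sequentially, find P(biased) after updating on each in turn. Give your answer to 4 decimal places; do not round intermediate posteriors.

After '0': P(biased) = 0.25·0.5500 / (0.25·0.5500 + 0.5·0.4500) ≈ 0.3793
After '1': P(biased) = 0.75·0.3793 / (0.75·0.3793 + 0.5·0.6207) ≈ 0.4783
After '1': P(biased) = 0.75·0.4783 / (0.75·0.4783 + 0.5·0.5217) ≈ 0.5789
After '0': P(biased) = 0.25·0.5789 / (0.25·0.5789 + 0.5·0.4211) ≈ 0.4074

0.4074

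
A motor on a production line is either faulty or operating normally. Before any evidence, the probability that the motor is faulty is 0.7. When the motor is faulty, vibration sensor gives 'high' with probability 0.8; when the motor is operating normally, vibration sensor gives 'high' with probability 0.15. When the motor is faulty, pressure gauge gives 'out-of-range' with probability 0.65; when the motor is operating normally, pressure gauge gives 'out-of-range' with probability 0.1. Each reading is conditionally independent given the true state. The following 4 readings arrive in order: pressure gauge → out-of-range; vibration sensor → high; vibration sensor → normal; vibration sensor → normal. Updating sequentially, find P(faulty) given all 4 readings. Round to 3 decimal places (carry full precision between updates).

0.817

Each posterior becomes the prior for the next update.
After pressure gauge='out-of-range': P(faulty) = 0.65·0.7000 / (0.65·0.7000 + 0.1·0.3000) ≈ 0.9381
After vibration sensor='high': P(faulty) = 0.8·0.9381 / (0.8·0.9381 + 0.15·0.0619) ≈ 0.9878
After vibration sensor='normal': P(faulty) = 0.2·0.9878 / (0.2·0.9878 + 0.85·0.0122) ≈ 0.9501
After vibration sensor='normal': P(faulty) = 0.2·0.9501 / (0.2·0.9501 + 0.85·0.0499) ≈ 0.8175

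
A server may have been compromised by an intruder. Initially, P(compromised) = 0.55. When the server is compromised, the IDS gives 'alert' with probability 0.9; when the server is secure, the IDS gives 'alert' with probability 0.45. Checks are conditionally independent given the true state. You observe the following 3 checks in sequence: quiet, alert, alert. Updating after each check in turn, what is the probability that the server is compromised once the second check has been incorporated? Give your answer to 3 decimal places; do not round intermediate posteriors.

After 'quiet': P(compromised) = 0.1·0.5500 / (0.1·0.5500 + 0.55·0.4500) ≈ 0.1818
After 'alert': P(compromised) = 0.9·0.1818 / (0.9·0.1818 + 0.45·0.8182) ≈ 0.3077

0.308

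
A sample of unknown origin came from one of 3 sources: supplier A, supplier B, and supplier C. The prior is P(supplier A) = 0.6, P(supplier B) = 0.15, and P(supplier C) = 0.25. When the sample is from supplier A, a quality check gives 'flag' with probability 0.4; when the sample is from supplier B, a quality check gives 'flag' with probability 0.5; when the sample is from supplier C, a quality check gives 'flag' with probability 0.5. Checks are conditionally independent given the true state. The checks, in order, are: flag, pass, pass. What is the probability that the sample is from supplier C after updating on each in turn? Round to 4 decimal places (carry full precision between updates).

0.2291

Each posterior becomes the prior for the next update.
After 'flag': normaliser = 0.4·0.6000 + 0.5·0.1500 + 0.5·0.2500; P(supplier A) ≈ 0.5455, P(supplier B) ≈ 0.1705, P(supplier C) ≈ 0.2841
After 'pass': normaliser = 0.6·0.5455 + 0.5·0.1705 + 0.5·0.2841; P(supplier A) ≈ 0.5902, P(supplier B) ≈ 0.1537, P(supplier C) ≈ 0.2561
After 'pass': normaliser = 0.6·0.5902 + 0.5·0.1537 + 0.5·0.2561; P(supplier A) ≈ 0.6334, P(supplier B) ≈ 0.1375, P(supplier C) ≈ 0.2291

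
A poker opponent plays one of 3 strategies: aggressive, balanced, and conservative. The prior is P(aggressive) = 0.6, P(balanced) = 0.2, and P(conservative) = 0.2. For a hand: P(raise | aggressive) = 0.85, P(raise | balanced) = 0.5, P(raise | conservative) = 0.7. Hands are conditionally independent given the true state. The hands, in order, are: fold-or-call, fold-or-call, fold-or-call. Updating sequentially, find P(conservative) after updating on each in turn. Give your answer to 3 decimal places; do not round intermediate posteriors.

0.167

Apply Bayes' rule sequentially, carrying P(conservative) forward.
After 'fold-or-call': normaliser = 0.15·0.6000 + 0.5·0.2000 + 0.3·0.2000; P(aggressive) ≈ 0.3600, P(balanced) ≈ 0.4000, P(conservative) ≈ 0.2400
After 'fold-or-call': normaliser = 0.15·0.3600 + 0.5·0.4000 + 0.3·0.2400; P(aggressive) ≈ 0.1656, P(balanced) ≈ 0.6135, P(conservative) ≈ 0.2209
After 'fold-or-call': normaliser = 0.15·0.1656 + 0.5·0.6135 + 0.3·0.2209; P(aggressive) ≈ 0.0625, P(balanced) ≈ 0.7710, P(conservative) ≈ 0.1665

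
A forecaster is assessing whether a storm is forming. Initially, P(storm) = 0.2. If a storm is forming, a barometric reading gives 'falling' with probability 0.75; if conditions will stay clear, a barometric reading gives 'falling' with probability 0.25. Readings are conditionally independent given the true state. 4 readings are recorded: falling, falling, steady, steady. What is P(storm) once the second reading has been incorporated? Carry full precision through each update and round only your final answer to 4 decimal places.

After 'falling': P(storm) = 0.75·0.2000 / (0.75·0.2000 + 0.25·0.8000) ≈ 0.4286
After 'falling': P(storm) = 0.75·0.4286 / (0.75·0.4286 + 0.25·0.5714) ≈ 0.6923

0.6923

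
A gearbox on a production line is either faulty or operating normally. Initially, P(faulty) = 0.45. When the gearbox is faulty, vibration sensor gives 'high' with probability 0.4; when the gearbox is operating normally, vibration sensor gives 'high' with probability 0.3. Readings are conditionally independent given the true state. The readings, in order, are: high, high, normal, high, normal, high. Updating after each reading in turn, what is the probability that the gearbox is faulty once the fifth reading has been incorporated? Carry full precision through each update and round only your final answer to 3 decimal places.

Apply Bayes' rule sequentially, carrying P(faulty) forward.
After 'high': P(faulty) = 0.4·0.4500 / (0.4·0.4500 + 0.3·0.5500) ≈ 0.5217
After 'high': P(faulty) = 0.4·0.5217 / (0.4·0.5217 + 0.3·0.4783) ≈ 0.5926
After 'normal': P(faulty) = 0.6·0.5926 / (0.6·0.5926 + 0.7·0.4074) ≈ 0.5549
After 'high': P(faulty) = 0.4·0.5549 / (0.4·0.5549 + 0.3·0.4451) ≈ 0.6244
After 'normal': P(faulty) = 0.6·0.6244 / (0.6·0.6244 + 0.7·0.3756) ≈ 0.5876

0.588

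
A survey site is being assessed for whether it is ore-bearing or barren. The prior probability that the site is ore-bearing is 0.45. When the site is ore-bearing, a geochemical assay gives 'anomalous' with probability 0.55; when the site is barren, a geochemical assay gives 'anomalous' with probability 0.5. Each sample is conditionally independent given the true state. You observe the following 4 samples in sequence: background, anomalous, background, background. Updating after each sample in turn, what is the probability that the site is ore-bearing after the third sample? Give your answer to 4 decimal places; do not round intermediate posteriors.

0.4216

Each posterior becomes the prior for the next update.
After 'background': P(ore) = 0.45·0.4500 / (0.45·0.4500 + 0.5·0.5500) ≈ 0.4241
After 'anomalous': P(ore) = 0.55·0.4241 / (0.55·0.4241 + 0.5·0.5759) ≈ 0.4475
After 'background': P(ore) = 0.45·0.4475 / (0.45·0.4475 + 0.5·0.5525) ≈ 0.4216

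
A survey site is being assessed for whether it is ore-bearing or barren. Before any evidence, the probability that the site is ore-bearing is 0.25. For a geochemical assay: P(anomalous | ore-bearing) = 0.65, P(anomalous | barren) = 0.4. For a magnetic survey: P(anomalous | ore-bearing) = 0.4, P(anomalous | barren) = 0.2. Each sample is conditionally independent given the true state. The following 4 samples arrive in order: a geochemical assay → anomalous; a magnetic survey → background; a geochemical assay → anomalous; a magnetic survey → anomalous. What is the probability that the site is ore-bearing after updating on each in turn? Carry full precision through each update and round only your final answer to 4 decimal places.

After a geochemical assay='anomalous': P(ore) = 0.65·0.2500 / (0.65·0.2500 + 0.4·0.7500) ≈ 0.3514
After a magnetic survey='background': P(ore) = 0.6·0.3514 / (0.6·0.3514 + 0.8·0.6486) ≈ 0.2889
After a geochemical assay='anomalous': P(ore) = 0.65·0.2889 / (0.65·0.2889 + 0.4·0.7111) ≈ 0.3976
After a magnetic survey='anomalous': P(ore) = 0.4·0.3976 / (0.4·0.3976 + 0.2·0.6024) ≈ 0.5690

0.5690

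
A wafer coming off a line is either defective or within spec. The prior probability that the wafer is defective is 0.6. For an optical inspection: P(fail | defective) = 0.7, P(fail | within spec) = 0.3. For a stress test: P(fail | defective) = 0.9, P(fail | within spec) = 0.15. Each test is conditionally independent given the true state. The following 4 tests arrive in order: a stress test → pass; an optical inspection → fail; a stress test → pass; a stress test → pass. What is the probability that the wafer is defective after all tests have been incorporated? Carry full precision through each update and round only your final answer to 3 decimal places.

Each posterior becomes the prior for the next update.
After a stress test='pass': P(defective) = 0.1·0.6000 / (0.1·0.6000 + 0.85·0.4000) ≈ 0.1500
After an optical inspection='fail': P(defective) = 0.7·0.1500 / (0.7·0.1500 + 0.3·0.8500) ≈ 0.2917
After a stress test='pass': P(defective) = 0.1·0.2917 / (0.1·0.2917 + 0.85·0.7083) ≈ 0.0462
After a stress test='pass': P(defective) = 0.1·0.0462 / (0.1·0.0462 + 0.85·0.9538) ≈ 0.0057

0.006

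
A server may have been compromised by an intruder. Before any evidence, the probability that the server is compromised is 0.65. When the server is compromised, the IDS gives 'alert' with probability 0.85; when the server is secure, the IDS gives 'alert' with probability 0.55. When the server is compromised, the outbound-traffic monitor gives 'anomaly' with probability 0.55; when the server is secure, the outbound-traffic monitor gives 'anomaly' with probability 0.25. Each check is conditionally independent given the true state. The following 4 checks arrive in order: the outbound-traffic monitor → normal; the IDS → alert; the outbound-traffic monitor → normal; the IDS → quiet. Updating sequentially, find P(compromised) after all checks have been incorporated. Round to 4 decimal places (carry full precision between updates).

0.2562

After the outbound-traffic monitor='normal': P(compromised) = 0.45·0.6500 / (0.45·0.6500 + 0.75·0.3500) ≈ 0.5270
After the IDS='alert': P(compromised) = 0.85·0.5270 / (0.85·0.5270 + 0.55·0.4730) ≈ 0.6326
After the outbound-traffic monitor='normal': P(compromised) = 0.45·0.6326 / (0.45·0.6326 + 0.75·0.3674) ≈ 0.5082
After the IDS='quiet': P(compromised) = 0.15·0.5082 / (0.15·0.5082 + 0.45·0.4918) ≈ 0.2562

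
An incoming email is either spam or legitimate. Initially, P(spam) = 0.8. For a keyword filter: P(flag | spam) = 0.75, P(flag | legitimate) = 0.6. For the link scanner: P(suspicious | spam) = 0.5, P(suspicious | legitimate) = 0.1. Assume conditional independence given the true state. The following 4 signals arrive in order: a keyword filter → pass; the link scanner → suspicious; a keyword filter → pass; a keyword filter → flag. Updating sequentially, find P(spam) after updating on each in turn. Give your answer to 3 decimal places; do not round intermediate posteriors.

Apply Bayes' rule sequentially, carrying P(spam) forward.
After a keyword filter='pass': P(spam) = 0.25·0.8000 / (0.25·0.8000 + 0.4·0.2000) ≈ 0.7143
After the link scanner='suspicious': P(spam) = 0.5·0.7143 / (0.5·0.7143 + 0.1·0.2857) ≈ 0.9259
After a keyword filter='pass': P(spam) = 0.25·0.9259 / (0.25·0.9259 + 0.4·0.0741) ≈ 0.8865
After a keyword filter='flag': P(spam) = 0.75·0.8865 / (0.75·0.8865 + 0.6·0.1135) ≈ 0.9071

0.907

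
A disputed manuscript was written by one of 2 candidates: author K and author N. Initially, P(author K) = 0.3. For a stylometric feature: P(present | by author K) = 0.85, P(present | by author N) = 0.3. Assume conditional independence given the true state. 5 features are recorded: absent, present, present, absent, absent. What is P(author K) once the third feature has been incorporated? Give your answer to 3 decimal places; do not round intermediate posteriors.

After 'absent': P(author K) = 0.15·0.3000 / (0.15·0.3000 + 0.7·0.7000) ≈ 0.0841
After 'present': P(author K) = 0.85·0.0841 / (0.85·0.0841 + 0.3·0.9159) ≈ 0.2065
After 'present': P(author K) = 0.85·0.2065 / (0.85·0.2065 + 0.3·0.7935) ≈ 0.4244

0.424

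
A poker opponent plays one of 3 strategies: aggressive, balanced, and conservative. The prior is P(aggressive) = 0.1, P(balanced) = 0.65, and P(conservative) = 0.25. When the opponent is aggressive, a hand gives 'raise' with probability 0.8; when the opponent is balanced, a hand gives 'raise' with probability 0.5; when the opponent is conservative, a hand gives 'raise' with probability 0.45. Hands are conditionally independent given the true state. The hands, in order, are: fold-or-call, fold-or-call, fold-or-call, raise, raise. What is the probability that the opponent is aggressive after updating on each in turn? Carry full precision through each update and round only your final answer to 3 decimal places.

After 'fold-or-call': normaliser = 0.2·0.1000 + 0.5·0.6500 + 0.55·0.2500; P(aggressive) ≈ 0.0415, P(balanced) ≈ 0.6736, P(conservative) ≈ 0.2850
After 'fold-or-call': normaliser = 0.2·0.0415 + 0.5·0.6736 + 0.55·0.2850; P(aggressive) ≈ 0.0165, P(balanced) ≈ 0.6711, P(conservative) ≈ 0.3123
After 'fold-or-call': normaliser = 0.2·0.0165 + 0.5·0.6711 + 0.55·0.3123; P(aggressive) ≈ 0.0065, P(balanced) ≈ 0.6571, P(conservative) ≈ 0.3364
After 'raise': normaliser = 0.8·0.0065 + 0.5·0.6571 + 0.45·0.3364; P(aggressive) ≈ 0.0107, P(balanced) ≈ 0.6773, P(conservative) ≈ 0.3120
After 'raise': normaliser = 0.8·0.0107 + 0.5·0.6773 + 0.45·0.3120; P(aggressive) ≈ 0.0175, P(balanced) ≈ 0.6945, P(conservative) ≈ 0.2880

0.018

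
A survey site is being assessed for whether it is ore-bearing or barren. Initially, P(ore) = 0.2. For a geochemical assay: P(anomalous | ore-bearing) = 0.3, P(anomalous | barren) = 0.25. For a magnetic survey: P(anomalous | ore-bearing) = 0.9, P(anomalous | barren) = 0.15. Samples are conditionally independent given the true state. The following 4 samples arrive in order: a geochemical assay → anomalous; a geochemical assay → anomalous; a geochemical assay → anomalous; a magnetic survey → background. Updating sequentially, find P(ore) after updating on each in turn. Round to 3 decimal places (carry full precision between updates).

0.048

After a geochemical assay='anomalous': P(ore) = 0.3·0.2000 / (0.3·0.2000 + 0.25·0.8000) ≈ 0.2308
After a geochemical assay='anomalous': P(ore) = 0.3·0.2308 / (0.3·0.2308 + 0.25·0.7692) ≈ 0.2647
After a geochemical assay='anomalous': P(ore) = 0.3·0.2647 / (0.3·0.2647 + 0.25·0.7353) ≈ 0.3017
After a magnetic survey='background': P(ore) = 0.1·0.3017 / (0.1·0.3017 + 0.85·0.6983) ≈ 0.0484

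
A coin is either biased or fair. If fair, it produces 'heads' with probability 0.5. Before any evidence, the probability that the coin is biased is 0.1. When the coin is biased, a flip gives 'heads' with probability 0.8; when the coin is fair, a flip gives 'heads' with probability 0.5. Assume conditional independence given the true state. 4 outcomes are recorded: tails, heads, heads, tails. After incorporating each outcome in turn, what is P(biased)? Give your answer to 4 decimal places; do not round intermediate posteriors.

Apply Bayes' rule sequentially, carrying P(biased) forward.
After 'tails': P(biased) = 0.2·0.1000 / (0.2·0.1000 + 0.5·0.9000) ≈ 0.0426
After 'heads': P(biased) = 0.8·0.0426 / (0.8·0.0426 + 0.5·0.9574) ≈ 0.0664
After 'heads': P(biased) = 0.8·0.0664 / (0.8·0.0664 + 0.5·0.9336) ≈ 0.1022
After 'tails': P(biased) = 0.2·0.1022 / (0.2·0.1022 + 0.5·0.8978) ≈ 0.0435

0.0435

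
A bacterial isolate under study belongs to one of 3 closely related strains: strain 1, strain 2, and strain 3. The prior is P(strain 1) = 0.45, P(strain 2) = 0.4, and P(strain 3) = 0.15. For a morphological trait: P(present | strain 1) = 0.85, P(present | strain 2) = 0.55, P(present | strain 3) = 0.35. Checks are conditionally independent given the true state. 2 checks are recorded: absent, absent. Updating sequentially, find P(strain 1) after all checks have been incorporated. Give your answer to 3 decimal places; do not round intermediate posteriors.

0.066

After 'absent': normaliser = 0.15·0.4500 + 0.45·0.4000 + 0.65·0.1500; P(strain 1) ≈ 0.1957, P(strain 2) ≈ 0.5217, P(strain 3) ≈ 0.2826
After 'absent': normaliser = 0.15·0.1957 + 0.45·0.5217 + 0.65·0.2826; P(strain 1) ≈ 0.0655, P(strain 2) ≈ 0.5243, P(strain 3) ≈ 0.4102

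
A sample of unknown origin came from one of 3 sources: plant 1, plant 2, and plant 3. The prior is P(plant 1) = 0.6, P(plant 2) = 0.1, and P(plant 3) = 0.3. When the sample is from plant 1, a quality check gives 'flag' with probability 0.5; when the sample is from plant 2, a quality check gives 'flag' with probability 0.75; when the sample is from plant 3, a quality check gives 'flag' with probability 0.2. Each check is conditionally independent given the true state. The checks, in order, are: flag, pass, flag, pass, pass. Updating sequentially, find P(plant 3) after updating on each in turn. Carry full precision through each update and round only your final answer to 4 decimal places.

0.2384

After 'flag': normaliser = 0.5·0.6000 + 0.75·0.1000 + 0.2·0.3000; P(plant 1) ≈ 0.6897, P(plant 2) ≈ 0.1724, P(plant 3) ≈ 0.1379
After 'pass': normaliser = 0.5·0.6897 + 0.25·0.1724 + 0.8·0.1379; P(plant 1) ≈ 0.6920, P(plant 2) ≈ 0.0865, P(plant 3) ≈ 0.2215
After 'flag': normaliser = 0.5·0.6920 + 0.75·0.0865 + 0.2·0.2215; P(plant 1) ≈ 0.7602, P(plant 2) ≈ 0.1425, P(plant 3) ≈ 0.0973
After 'pass': normaliser = 0.5·0.7602 + 0.25·0.1425 + 0.8·0.0973; P(plant 1) ≈ 0.7701, P(plant 2) ≈ 0.0722, P(plant 3) ≈ 0.1577
After 'pass': normaliser = 0.5·0.7701 + 0.25·0.0722 + 0.8·0.1577; P(plant 1) ≈ 0.7275, P(plant 2) ≈ 0.0341, P(plant 3) ≈ 0.2384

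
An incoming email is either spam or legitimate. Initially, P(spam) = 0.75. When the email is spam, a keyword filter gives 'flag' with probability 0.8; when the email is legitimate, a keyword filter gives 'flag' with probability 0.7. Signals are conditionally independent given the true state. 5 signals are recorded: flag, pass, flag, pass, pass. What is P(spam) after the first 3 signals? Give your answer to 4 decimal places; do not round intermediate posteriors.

0.7232

Each posterior becomes the prior for the next update.
After 'flag': P(spam) = 0.8·0.7500 / (0.8·0.7500 + 0.7·0.2500) ≈ 0.7742
After 'pass': P(spam) = 0.2·0.7742 / (0.2·0.7742 + 0.3·0.2258) ≈ 0.6957
After 'flag': P(spam) = 0.8·0.6957 / (0.8·0.6957 + 0.7·0.3043) ≈ 0.7232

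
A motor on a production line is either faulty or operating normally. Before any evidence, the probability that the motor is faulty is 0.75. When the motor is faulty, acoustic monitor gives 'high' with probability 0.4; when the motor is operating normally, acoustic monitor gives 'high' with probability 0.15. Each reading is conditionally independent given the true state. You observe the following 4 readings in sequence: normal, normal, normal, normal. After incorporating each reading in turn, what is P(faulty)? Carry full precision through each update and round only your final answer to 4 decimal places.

After 'normal': P(faulty) = 0.6·0.7500 / (0.6·0.7500 + 0.85·0.2500) ≈ 0.6792
After 'normal': P(faulty) = 0.6·0.6792 / (0.6·0.6792 + 0.85·0.3208) ≈ 0.5992
After 'normal': P(faulty) = 0.6·0.5992 / (0.6·0.5992 + 0.85·0.4008) ≈ 0.5134
After 'normal': P(faulty) = 0.6·0.5134 / (0.6·0.5134 + 0.85·0.4866) ≈ 0.4269

0.4269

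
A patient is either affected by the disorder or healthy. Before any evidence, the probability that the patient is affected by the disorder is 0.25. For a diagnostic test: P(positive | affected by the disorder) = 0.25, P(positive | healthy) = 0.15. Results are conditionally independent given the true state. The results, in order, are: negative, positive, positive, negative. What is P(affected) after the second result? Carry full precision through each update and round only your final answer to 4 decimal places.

After 'negative': P(affected) = 0.75·0.2500 / (0.75·0.2500 + 0.85·0.7500) ≈ 0.2273
After 'positive': P(affected) = 0.25·0.2273 / (0.25·0.2273 + 0.15·0.7727) ≈ 0.3289

0.3289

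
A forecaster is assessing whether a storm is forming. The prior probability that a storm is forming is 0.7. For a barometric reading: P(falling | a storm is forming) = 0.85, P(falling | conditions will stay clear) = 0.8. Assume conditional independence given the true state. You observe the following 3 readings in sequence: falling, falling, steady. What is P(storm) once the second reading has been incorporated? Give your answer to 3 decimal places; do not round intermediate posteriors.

0.725

Apply Bayes' rule sequentially, carrying P(storm) forward.
After 'falling': P(storm) = 0.85·0.7000 / (0.85·0.7000 + 0.8·0.3000) ≈ 0.7126
After 'falling': P(storm) = 0.85·0.7126 / (0.85·0.7126 + 0.8·0.2874) ≈ 0.7248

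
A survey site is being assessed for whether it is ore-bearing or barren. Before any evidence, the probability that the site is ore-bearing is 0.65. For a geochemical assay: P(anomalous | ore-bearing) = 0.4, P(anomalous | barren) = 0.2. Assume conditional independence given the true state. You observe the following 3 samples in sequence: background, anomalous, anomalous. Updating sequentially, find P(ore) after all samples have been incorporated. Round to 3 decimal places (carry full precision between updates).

0.848

Apply Bayes' rule sequentially, carrying P(ore) forward.
After 'background': P(ore) = 0.6·0.6500 / (0.6·0.6500 + 0.8·0.3500) ≈ 0.5821
After 'anomalous': P(ore) = 0.4·0.5821 / (0.4·0.5821 + 0.2·0.4179) ≈ 0.7358
After 'anomalous': P(ore) = 0.4·0.7358 / (0.4·0.7358 + 0.2·0.2642) ≈ 0.8478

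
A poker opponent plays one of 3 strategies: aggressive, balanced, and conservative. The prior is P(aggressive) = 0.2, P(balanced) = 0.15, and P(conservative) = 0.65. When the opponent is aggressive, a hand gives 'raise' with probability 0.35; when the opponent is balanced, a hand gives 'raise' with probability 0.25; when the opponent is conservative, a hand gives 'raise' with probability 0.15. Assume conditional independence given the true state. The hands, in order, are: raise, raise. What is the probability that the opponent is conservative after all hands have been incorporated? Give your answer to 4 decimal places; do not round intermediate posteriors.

0.3015

After 'raise': normaliser = 0.35·0.2000 + 0.25·0.1500 + 0.15·0.6500; P(aggressive) ≈ 0.3415, P(balanced) ≈ 0.1829, P(conservative) ≈ 0.4756
After 'raise': normaliser = 0.35·0.3415 + 0.25·0.1829 + 0.15·0.4756; P(aggressive) ≈ 0.5052, P(balanced) ≈ 0.1933, P(conservative) ≈ 0.3015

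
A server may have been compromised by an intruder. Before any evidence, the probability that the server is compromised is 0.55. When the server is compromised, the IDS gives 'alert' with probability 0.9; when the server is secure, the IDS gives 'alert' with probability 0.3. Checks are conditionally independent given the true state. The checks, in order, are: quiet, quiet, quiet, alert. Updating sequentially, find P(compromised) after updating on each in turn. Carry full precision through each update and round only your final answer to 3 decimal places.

0.011

After 'quiet': P(compromised) = 0.1·0.5500 / (0.1·0.5500 + 0.7·0.4500) ≈ 0.1486
After 'quiet': P(compromised) = 0.1·0.1486 / (0.1·0.1486 + 0.7·0.8514) ≈ 0.0243
After 'quiet': P(compromised) = 0.1·0.0243 / (0.1·0.0243 + 0.7·0.9757) ≈ 0.0036
After 'alert': P(compromised) = 0.9·0.0036 / (0.9·0.0036 + 0.3·0.9964) ≈ 0.0106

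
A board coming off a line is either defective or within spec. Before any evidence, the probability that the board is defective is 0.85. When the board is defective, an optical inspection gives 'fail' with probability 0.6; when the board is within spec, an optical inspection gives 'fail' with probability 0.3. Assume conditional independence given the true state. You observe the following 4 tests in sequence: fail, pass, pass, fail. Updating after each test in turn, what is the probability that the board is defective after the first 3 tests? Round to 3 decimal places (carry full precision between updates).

Each posterior becomes the prior for the next update.
After 'fail': P(defective) = 0.6·0.8500 / (0.6·0.8500 + 0.3·0.1500) ≈ 0.9189
After 'pass': P(defective) = 0.4·0.9189 / (0.4·0.9189 + 0.7·0.0811) ≈ 0.8662
After 'pass': P(defective) = 0.4·0.8662 / (0.4·0.8662 + 0.7·0.1338) ≈ 0.7873

0.787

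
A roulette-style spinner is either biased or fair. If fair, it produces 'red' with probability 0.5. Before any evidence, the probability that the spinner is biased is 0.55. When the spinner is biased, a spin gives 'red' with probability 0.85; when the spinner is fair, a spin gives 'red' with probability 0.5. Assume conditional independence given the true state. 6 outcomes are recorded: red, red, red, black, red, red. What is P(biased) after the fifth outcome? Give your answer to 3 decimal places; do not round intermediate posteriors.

Each posterior becomes the prior for the next update.
After 'red': P(biased) = 0.85·0.5500 / (0.85·0.5500 + 0.5·0.4500) ≈ 0.6751
After 'red': P(biased) = 0.85·0.6751 / (0.85·0.6751 + 0.5·0.3249) ≈ 0.7794
After 'red': P(biased) = 0.85·0.7794 / (0.85·0.7794 + 0.5·0.2206) ≈ 0.8572
After 'black': P(biased) = 0.15·0.8572 / (0.15·0.8572 + 0.5·0.1428) ≈ 0.6430
After 'red': P(biased) = 0.85·0.6430 / (0.85·0.6430 + 0.5·0.3570) ≈ 0.7538

0.754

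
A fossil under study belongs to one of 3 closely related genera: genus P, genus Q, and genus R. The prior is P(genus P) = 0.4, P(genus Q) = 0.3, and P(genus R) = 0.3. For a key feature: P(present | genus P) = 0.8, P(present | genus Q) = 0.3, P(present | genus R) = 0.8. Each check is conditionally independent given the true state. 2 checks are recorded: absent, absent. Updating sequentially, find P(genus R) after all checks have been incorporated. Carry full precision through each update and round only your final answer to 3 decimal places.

Apply Bayes' rule sequentially, carrying P(genus R) forward.
After 'absent': normaliser = 0.2·0.4000 + 0.7·0.3000 + 0.2·0.3000; P(genus P) ≈ 0.2286, P(genus Q) ≈ 0.6000, P(genus R) ≈ 0.1714
After 'absent': normaliser = 0.2·0.2286 + 0.7·0.6000 + 0.2·0.1714; P(genus P) ≈ 0.0914, P(genus Q) ≈ 0.8400, P(genus R) ≈ 0.0686

0.069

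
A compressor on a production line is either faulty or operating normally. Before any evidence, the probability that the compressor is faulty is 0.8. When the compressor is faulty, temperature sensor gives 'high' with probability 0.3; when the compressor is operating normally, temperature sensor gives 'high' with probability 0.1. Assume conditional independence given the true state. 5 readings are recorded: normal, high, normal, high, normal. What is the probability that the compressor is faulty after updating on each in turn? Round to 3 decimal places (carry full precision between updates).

0.944

After 'normal': P(faulty) = 0.7·0.8000 / (0.7·0.8000 + 0.9·0.2000) ≈ 0.7568
After 'high': P(faulty) = 0.3·0.7568 / (0.3·0.7568 + 0.1·0.2432) ≈ 0.9032
After 'normal': P(faulty) = 0.7·0.9032 / (0.7·0.9032 + 0.9·0.0968) ≈ 0.8789
After 'high': P(faulty) = 0.3·0.8789 / (0.3·0.8789 + 0.1·0.1211) ≈ 0.9561
After 'normal': P(faulty) = 0.7·0.9561 / (0.7·0.9561 + 0.9·0.0439) ≈ 0.9443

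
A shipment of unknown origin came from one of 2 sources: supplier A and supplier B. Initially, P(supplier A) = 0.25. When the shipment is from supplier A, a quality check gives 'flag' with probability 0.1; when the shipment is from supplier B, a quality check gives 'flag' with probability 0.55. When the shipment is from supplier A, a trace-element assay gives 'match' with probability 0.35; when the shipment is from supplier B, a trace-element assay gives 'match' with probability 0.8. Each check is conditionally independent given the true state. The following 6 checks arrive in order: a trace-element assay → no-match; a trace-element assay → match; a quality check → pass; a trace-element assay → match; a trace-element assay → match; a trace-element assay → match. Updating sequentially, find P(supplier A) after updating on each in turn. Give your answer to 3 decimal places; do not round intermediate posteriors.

After a trace-element assay='no-match': P(supplier A) = 0.65·0.2500 / (0.65·0.2500 + 0.2·0.7500) ≈ 0.5200
After a trace-element assay='match': P(supplier A) = 0.35·0.5200 / (0.35·0.5200 + 0.8·0.4800) ≈ 0.3216
After a quality check='pass': P(supplier A) = 0.9·0.3216 / (0.9·0.3216 + 0.45·0.6784) ≈ 0.4866
After a trace-element assay='match': P(supplier A) = 0.35·0.4866 / (0.35·0.4866 + 0.8·0.5134) ≈ 0.2931
After a trace-element assay='match': P(supplier A) = 0.35·0.2931 / (0.35·0.2931 + 0.8·0.7069) ≈ 0.1536
After a trace-element assay='match': P(supplier A) = 0.35·0.1536 / (0.35·0.1536 + 0.8·0.8464) ≈ 0.0735

0.074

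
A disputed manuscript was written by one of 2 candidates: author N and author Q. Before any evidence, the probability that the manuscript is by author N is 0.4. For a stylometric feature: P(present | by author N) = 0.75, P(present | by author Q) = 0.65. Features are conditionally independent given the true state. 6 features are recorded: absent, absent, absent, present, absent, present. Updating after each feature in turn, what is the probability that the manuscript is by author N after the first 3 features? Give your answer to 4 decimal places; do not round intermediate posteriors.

After 'absent': P(author N) = 0.25·0.4000 / (0.25·0.4000 + 0.35·0.6000) ≈ 0.3226
After 'absent': P(author N) = 0.25·0.3226 / (0.25·0.3226 + 0.35·0.6774) ≈ 0.2538
After 'absent': P(author N) = 0.25·0.2538 / (0.25·0.2538 + 0.35·0.7462) ≈ 0.1955

0.1955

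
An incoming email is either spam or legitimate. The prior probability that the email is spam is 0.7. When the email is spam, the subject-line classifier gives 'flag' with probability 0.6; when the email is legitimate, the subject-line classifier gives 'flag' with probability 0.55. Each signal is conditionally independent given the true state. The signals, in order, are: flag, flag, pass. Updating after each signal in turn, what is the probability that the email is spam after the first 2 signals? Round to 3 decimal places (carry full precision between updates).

Apply Bayes' rule sequentially, carrying P(spam) forward.
After 'flag': P(spam) = 0.6·0.7000 / (0.6·0.7000 + 0.55·0.3000) ≈ 0.7179
After 'flag': P(spam) = 0.6·0.7179 / (0.6·0.7179 + 0.55·0.2821) ≈ 0.7352

0.735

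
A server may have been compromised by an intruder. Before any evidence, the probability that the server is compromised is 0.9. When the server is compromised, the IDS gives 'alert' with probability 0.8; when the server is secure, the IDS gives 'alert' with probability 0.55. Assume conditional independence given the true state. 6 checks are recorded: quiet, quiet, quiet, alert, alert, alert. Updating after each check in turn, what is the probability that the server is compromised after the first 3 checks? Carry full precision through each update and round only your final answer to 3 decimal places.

0.441

After 'quiet': P(compromised) = 0.2·0.9000 / (0.2·0.9000 + 0.45·0.1000) ≈ 0.8000
After 'quiet': P(compromised) = 0.2·0.8000 / (0.2·0.8000 + 0.45·0.2000) ≈ 0.6400
After 'quiet': P(compromised) = 0.2·0.6400 / (0.2·0.6400 + 0.45·0.3600) ≈ 0.4414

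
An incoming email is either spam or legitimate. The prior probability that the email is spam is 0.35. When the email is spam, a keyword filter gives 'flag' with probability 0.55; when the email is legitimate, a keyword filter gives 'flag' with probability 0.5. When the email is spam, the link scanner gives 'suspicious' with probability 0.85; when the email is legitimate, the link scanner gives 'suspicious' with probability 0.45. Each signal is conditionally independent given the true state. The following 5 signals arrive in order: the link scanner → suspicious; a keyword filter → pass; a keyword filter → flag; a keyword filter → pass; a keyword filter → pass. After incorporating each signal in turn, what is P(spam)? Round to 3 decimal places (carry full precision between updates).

0.449

After the link scanner='suspicious': P(spam) = 0.85·0.3500 / (0.85·0.3500 + 0.45·0.6500) ≈ 0.5042
After a keyword filter='pass': P(spam) = 0.45·0.5042 / (0.45·0.5042 + 0.5·0.4958) ≈ 0.4779
After a keyword filter='flag': P(spam) = 0.55·0.4779 / (0.55·0.4779 + 0.5·0.5221) ≈ 0.5017
After a keyword filter='pass': P(spam) = 0.45·0.5017 / (0.45·0.5017 + 0.5·0.4983) ≈ 0.4754
After a keyword filter='pass': P(spam) = 0.45·0.4754 / (0.45·0.4754 + 0.5·0.5246) ≈ 0.4492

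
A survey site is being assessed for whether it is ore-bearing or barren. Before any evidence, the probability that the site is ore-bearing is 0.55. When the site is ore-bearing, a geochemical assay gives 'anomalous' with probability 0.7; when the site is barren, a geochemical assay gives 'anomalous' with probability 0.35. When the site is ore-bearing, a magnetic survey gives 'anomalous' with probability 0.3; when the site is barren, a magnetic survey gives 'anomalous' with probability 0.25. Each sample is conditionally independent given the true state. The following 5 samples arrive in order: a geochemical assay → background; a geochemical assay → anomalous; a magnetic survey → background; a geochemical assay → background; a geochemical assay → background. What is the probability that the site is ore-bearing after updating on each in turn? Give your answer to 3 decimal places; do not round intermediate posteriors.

0.183

After a geochemical assay='background': P(ore) = 0.3·0.5500 / (0.3·0.5500 + 0.65·0.4500) ≈ 0.3607
After a geochemical assay='anomalous': P(ore) = 0.7·0.3607 / (0.7·0.3607 + 0.35·0.6393) ≈ 0.5301
After a magnetic survey='background': P(ore) = 0.7·0.5301 / (0.7·0.5301 + 0.75·0.4699) ≈ 0.5129
After a geochemical assay='background': P(ore) = 0.3·0.5129 / (0.3·0.5129 + 0.65·0.4871) ≈ 0.3271
After a geochemical assay='background': P(ore) = 0.3·0.3271 / (0.3·0.3271 + 0.65·0.6729) ≈ 0.1832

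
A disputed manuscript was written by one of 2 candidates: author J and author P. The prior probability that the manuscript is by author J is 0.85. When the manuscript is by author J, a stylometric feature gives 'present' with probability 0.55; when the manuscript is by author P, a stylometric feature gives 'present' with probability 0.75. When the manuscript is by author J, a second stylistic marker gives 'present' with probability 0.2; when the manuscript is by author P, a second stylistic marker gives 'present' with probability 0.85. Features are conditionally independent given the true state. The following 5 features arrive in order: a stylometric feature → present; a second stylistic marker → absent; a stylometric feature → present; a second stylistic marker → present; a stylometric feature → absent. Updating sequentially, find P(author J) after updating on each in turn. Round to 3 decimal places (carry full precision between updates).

0.873

Apply Bayes' rule sequentially, carrying P(author J) forward.
After a stylometric feature='present': P(author J) = 0.55·0.8500 / (0.55·0.8500 + 0.75·0.1500) ≈ 0.8060
After a second stylistic marker='absent': P(author J) = 0.8·0.8060 / (0.8·0.8060 + 0.15·0.1940) ≈ 0.9568
After a stylometric feature='present': P(author J) = 0.55·0.9568 / (0.55·0.9568 + 0.75·0.0432) ≈ 0.9420
After a second stylistic marker='present': P(author J) = 0.2·0.9420 / (0.2·0.9420 + 0.85·0.0580) ≈ 0.7927
After a stylometric feature='absent': P(author J) = 0.45·0.7927 / (0.45·0.7927 + 0.25·0.2073) ≈ 0.8732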